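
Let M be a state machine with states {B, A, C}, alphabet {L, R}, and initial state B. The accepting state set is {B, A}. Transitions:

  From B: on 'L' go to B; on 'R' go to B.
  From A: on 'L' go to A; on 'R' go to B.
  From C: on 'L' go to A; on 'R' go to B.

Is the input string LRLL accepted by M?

Yes

start at B
read 'L': B → B
read 'R': B → B
read 'L': B → B
read 'L': B → B
End state B is accepting.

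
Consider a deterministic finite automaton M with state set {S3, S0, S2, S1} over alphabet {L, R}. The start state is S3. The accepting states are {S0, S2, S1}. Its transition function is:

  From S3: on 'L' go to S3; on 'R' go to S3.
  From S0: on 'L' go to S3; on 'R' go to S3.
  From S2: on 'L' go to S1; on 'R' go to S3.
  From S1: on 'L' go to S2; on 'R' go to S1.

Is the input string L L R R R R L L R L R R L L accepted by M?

Trace: S3 -L-> S3 -L-> S3 -R-> S3 -R-> S3 -R-> S3 -R-> S3 -L-> S3 -L-> S3 -R-> S3 -L-> S3 -R-> S3 -R-> S3 -L-> S3 -L-> S3
End state S3 is not accepting.

No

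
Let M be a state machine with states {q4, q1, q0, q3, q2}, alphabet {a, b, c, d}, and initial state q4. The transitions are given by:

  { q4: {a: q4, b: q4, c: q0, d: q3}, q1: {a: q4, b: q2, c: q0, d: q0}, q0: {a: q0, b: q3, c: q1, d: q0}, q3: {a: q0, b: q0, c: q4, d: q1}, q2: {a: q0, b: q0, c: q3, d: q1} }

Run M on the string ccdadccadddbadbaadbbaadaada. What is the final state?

q4 → q0 → q1 → q0 → q0 → q0 → q1 → q0 → q0 → q0 → q0 → q0 → q3 → q0 → q0 → q3 → q0 → q0 → q0 → q3 → q0 → q0 → q0 → q0 → q0 → q0 → q0 → q0

q0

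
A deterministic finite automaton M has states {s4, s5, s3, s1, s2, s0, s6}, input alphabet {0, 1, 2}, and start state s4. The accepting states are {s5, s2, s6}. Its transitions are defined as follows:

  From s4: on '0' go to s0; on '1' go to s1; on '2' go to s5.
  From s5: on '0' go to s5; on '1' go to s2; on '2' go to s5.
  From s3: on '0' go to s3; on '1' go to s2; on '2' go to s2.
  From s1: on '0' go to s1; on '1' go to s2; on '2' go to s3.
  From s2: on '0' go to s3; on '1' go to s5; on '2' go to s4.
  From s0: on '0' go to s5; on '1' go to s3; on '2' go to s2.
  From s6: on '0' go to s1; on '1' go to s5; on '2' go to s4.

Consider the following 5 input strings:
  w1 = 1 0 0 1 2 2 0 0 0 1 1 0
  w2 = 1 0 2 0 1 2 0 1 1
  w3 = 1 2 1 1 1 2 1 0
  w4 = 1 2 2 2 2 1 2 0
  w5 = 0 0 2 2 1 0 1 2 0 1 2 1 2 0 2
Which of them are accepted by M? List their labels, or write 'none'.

w1: Trace: s4 -1-> s1 -0-> s1 -0-> s1 -1-> s2 -2-> s4 -2-> s5 -0-> s5 -0-> s5 -0-> s5 -1-> s2 -1-> s5 -0-> s5  → end s5, accepted
w2: Trace: s4 -1-> s1 -0-> s1 -2-> s3 -0-> s3 -1-> s2 -2-> s4 -0-> s0 -1-> s3 -1-> s2  → end s2, accepted
w3: Trace: s4 -1-> s1 -2-> s3 -1-> s2 -1-> s5 -1-> s2 -2-> s4 -1-> s1 -0-> s1  → end s1, rejected
w4: Trace: s4 -1-> s1 -2-> s3 -2-> s2 -2-> s4 -2-> s5 -1-> s2 -2-> s4 -0-> s0  → end s0, rejected
w5: Trace: s4 -0-> s0 -0-> s5 -2-> s5 -2-> s5 -1-> s2 -0-> s3 -1-> s2 -2-> s4 -0-> s0 -1-> s3 -2-> s2 -1-> s5 -2-> s5 -0-> s5 -2-> s5  → end s5, accepted

w1, w2, w5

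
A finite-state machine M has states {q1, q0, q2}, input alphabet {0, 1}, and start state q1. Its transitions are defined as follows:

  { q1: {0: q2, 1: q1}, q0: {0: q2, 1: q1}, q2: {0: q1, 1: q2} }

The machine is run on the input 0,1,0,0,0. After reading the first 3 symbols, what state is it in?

q1 → q2 → q2 → q1
After 3 symbols: q1.

q1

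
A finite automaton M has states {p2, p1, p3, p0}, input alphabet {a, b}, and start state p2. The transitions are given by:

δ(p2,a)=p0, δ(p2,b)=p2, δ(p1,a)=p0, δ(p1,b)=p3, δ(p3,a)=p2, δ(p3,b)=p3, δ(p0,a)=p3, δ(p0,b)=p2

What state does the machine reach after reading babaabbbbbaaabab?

start at p2
read 'b': p2 → p2
read 'a': p2 → p0
read 'b': p0 → p2
read 'a': p2 → p0
read 'a': p0 → p3
read 'b': p3 → p3
read 'b': p3 → p3
read 'b': p3 → p3
read 'b': p3 → p3
read 'b': p3 → p3
read 'a': p3 → p2
read 'a': p2 → p0
read 'a': p0 → p3
read 'b': p3 → p3
read 'a': p3 → p2
read 'b': p2 → p2

p2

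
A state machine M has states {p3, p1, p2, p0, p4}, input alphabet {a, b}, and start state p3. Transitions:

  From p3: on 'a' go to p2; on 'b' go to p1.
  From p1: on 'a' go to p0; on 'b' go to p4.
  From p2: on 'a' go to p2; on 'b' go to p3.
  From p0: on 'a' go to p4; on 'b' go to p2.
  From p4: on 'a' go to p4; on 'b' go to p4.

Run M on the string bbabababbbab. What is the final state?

p4

p3 → p1 → p4 → p4 → p4 → p4 → p4 → p4 → p4 → p4 → p4 → p4 → p4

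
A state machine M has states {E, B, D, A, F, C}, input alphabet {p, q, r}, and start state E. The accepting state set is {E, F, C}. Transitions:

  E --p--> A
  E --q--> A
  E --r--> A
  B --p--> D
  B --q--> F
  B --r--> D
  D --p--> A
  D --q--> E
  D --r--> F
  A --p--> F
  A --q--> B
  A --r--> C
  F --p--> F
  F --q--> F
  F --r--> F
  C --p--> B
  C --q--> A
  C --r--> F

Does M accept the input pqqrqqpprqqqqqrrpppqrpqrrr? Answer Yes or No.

Yes

start at E
read 'p': E → A
read 'q': A → B
read 'q': B → F
read 'r': F → F
read 'q': F → F
read 'q': F → F
read 'p': F → F
read 'p': F → F
read 'r': F → F
read 'q': F → F
read 'q': F → F
read 'q': F → F
read 'q': F → F
read 'q': F → F
read 'r': F → F
read 'r': F → F
read 'p': F → F
read 'p': F → F
read 'p': F → F
read 'q': F → F
read 'r': F → F
read 'p': F → F
read 'q': F → F
read 'r': F → F
read 'r': F → F
read 'r': F → F
End state F is accepting.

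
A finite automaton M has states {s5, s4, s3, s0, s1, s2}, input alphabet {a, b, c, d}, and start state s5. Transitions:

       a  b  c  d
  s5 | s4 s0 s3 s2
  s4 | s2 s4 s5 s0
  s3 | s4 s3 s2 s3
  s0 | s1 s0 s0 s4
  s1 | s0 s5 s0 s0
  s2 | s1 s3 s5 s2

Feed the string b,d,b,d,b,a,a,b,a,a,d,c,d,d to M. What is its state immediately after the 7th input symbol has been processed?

s0

Trace: s5 -b-> s0 -d-> s4 -b-> s4 -d-> s0 -b-> s0 -a-> s1 -a-> s0
After 7 symbols: s0.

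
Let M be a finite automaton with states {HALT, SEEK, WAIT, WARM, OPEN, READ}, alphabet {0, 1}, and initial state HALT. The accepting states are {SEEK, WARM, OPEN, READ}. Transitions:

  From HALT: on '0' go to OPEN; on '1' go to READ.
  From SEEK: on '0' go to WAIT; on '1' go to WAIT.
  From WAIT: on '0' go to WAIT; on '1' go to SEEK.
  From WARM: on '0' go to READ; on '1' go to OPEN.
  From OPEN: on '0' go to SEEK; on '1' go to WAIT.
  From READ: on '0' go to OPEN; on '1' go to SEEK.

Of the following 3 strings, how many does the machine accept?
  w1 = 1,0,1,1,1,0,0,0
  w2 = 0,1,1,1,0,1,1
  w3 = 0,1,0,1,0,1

1

w1:
  start at HALT
  read '1': HALT → READ
  read '0': READ → OPEN
  read '1': OPEN → WAIT
  read '1': WAIT → SEEK
  read '1': SEEK → WAIT
  read '0': WAIT → WAIT
  read '0': WAIT → WAIT
  read '0': WAIT → WAIT
  end WAIT, rejected
w2:
  start at HALT
  read '0': HALT → OPEN
  read '1': OPEN → WAIT
  read '1': WAIT → SEEK
  read '1': SEEK → WAIT
  read '0': WAIT → WAIT
  read '1': WAIT → SEEK
  read '1': SEEK → WAIT
  end WAIT, rejected
w3:
  start at HALT
  read '0': HALT → OPEN
  read '1': OPEN → WAIT
  read '0': WAIT → WAIT
  read '1': WAIT → SEEK
  read '0': SEEK → WAIT
  read '1': WAIT → SEEK
  end SEEK, accepted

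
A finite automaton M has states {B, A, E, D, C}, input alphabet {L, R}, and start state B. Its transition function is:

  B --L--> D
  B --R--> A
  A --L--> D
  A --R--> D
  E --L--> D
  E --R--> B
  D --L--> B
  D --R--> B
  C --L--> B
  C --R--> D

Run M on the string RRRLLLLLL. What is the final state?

start at B
read 'R': B → A
read 'R': A → D
read 'R': D → B
read 'L': B → D
read 'L': D → B
read 'L': B → D
read 'L': D → B
read 'L': B → D
read 'L': D → B

B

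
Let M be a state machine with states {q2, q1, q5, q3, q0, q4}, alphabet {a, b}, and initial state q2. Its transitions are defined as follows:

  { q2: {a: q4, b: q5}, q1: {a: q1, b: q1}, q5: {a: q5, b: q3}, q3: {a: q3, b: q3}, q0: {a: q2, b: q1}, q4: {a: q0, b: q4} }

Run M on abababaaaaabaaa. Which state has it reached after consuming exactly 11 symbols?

Trace: q2 -a-> q4 -b-> q4 -a-> q0 -b-> q1 -a-> q1 -b-> q1 -a-> q1 -a-> q1 -a-> q1 -a-> q1 -a-> q1
After 11 symbols: q1.

q1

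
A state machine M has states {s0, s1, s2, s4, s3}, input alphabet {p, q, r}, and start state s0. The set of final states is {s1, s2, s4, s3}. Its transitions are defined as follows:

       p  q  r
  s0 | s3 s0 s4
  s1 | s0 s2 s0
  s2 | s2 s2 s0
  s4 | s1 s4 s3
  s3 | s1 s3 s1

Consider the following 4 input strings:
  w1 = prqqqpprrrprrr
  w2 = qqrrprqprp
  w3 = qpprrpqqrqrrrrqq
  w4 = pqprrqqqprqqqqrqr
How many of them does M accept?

2

w1: s0 → s3 → s1 → s2 → s2 → s2 → s2 → s2 → s0 → s4 → s3 → s1 → s0 → s4 → s3  → end s3, accepted
w2: s0 → s0 → s0 → s4 → s3 → s1 → s0 → s0 → s3 → s1 → s0  → end s0, rejected
w3: s0 → s0 → s3 → s1 → s0 → s4 → s1 → s2 → s2 → s0 → s0 → s4 → s3 → s1 → s0 → s0 → s0  → end s0, rejected
w4: s0 → s3 → s3 → s1 → s0 → s4 → s4 → s4 → s4 → s1 → s0 → s0 → s0 → s0 → s0 → s4 → s4 → s3  → end s3, accepted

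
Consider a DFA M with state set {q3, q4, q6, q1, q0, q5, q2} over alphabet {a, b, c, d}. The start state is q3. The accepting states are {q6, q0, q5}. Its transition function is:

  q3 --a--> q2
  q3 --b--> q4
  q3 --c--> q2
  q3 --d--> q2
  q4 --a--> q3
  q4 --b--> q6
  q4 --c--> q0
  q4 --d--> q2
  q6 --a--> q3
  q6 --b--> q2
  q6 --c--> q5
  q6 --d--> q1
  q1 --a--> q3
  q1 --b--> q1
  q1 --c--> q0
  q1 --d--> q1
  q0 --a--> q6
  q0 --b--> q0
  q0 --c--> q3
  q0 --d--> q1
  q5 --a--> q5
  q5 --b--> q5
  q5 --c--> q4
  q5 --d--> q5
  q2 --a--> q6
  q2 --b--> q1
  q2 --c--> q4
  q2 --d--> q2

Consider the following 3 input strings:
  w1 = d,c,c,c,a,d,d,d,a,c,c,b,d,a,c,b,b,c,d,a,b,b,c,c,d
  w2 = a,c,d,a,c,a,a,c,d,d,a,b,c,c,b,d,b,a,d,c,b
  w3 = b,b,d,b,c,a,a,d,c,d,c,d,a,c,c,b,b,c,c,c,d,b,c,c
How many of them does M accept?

w1: Trace: q3 -d-> q2 -c-> q4 -c-> q0 -c-> q3 -a-> q2 -d-> q2 -d-> q2 -d-> q2 -a-> q6 -c-> q5 -c-> q4 -b-> q6 -d-> q1 -a-> q3 -c-> q2 -b-> q1 -b-> q1 -c-> q0 -d-> q1 -a-> q3 -b-> q4 -b-> q6 -c-> q5 -c-> q4 -d-> q2  → end q2, rejected
w2: Trace: q3 -a-> q2 -c-> q4 -d-> q2 -a-> q6 -c-> q5 -a-> q5 -a-> q5 -c-> q4 -d-> q2 -d-> q2 -a-> q6 -b-> q2 -c-> q4 -c-> q0 -b-> q0 -d-> q1 -b-> q1 -a-> q3 -d-> q2 -c-> q4 -b-> q6  → end q6, accepted
w3: Trace: q3 -b-> q4 -b-> q6 -d-> q1 -b-> q1 -c-> q0 -a-> q6 -a-> q3 -d-> q2 -c-> q4 -d-> q2 -c-> q4 -d-> q2 -a-> q6 -c-> q5 -c-> q4 -b-> q6 -b-> q2 -c-> q4 -c-> q0 -c-> q3 -d-> q2 -b-> q1 -c-> q0 -c-> q3  → end q3, rejected

1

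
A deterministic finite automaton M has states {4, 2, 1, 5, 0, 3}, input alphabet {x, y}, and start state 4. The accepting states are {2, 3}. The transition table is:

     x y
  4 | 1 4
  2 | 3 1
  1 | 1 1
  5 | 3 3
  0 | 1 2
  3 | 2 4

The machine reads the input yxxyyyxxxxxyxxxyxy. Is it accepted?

4 → 4 → 1 → 1 → 1 → 1 → 1 → 1 → 1 → 1 → 1 → 1 → 1 → 1 → 1 → 1 → 1 → 1 → 1
End state 1 is not accepting.

No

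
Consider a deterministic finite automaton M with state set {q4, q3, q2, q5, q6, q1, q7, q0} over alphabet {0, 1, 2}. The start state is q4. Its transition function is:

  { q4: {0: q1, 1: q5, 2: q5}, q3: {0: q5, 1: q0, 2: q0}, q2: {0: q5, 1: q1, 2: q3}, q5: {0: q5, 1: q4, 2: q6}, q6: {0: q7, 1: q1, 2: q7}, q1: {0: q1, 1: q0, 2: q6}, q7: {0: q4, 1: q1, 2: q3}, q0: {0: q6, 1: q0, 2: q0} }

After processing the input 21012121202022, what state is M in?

q6

Trace: q4 -2-> q5 -1-> q4 -0-> q1 -1-> q0 -2-> q0 -1-> q0 -2-> q0 -1-> q0 -2-> q0 -0-> q6 -2-> q7 -0-> q4 -2-> q5 -2-> q6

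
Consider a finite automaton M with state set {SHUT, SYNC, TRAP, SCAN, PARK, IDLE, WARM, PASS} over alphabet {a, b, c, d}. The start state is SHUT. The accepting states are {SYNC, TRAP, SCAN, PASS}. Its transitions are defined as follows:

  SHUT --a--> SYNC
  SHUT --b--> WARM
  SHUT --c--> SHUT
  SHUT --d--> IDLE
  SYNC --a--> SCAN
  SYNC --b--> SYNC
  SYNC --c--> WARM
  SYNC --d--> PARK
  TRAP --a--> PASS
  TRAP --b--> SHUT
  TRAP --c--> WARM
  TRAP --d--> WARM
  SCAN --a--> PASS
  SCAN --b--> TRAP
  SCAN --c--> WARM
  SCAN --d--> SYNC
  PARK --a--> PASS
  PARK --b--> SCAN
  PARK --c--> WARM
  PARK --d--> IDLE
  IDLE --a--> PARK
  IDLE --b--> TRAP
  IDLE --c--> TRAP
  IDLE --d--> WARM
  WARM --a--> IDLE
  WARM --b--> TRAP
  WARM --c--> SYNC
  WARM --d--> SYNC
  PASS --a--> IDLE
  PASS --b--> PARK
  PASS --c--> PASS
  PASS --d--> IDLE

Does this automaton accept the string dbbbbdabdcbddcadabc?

SHUT → IDLE → TRAP → SHUT → WARM → TRAP → WARM → IDLE → TRAP → WARM → SYNC → SYNC → PARK → IDLE → TRAP → PASS → IDLE → PARK → SCAN → WARM
End state WARM is not accepting.

No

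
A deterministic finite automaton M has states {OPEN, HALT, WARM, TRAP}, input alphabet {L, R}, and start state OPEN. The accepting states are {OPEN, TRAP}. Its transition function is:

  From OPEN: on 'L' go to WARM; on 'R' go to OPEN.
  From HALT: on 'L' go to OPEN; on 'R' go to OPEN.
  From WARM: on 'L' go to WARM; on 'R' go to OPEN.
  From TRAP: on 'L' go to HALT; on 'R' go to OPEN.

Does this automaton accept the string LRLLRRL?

start at OPEN
read 'L': OPEN → WARM
read 'R': WARM → OPEN
read 'L': OPEN → WARM
read 'L': WARM → WARM
read 'R': WARM → OPEN
read 'R': OPEN → OPEN
read 'L': OPEN → WARM
End state WARM is not accepting.

No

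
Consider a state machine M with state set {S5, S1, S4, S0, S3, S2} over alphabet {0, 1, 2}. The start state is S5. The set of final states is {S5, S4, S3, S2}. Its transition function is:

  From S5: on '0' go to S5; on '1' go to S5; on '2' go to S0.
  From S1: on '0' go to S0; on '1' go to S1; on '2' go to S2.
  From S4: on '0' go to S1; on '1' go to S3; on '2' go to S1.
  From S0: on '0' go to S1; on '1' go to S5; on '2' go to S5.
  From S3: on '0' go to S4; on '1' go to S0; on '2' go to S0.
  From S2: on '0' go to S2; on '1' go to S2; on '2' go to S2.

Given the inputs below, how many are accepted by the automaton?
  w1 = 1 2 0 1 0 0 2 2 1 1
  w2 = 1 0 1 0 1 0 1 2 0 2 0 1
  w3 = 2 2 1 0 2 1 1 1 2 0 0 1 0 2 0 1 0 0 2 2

w1: S5 → S5 → S0 → S1 → S1 → S0 → S1 → S2 → S2 → S2 → S2  → end S2, accepted
w2: S5 → S5 → S5 → S5 → S5 → S5 → S5 → S5 → S0 → S1 → S2 → S2 → S2  → end S2, accepted
w3: S5 → S0 → S5 → S5 → S5 → S0 → S5 → S5 → S5 → S0 → S1 → S0 → S5 → S5 → S0 → S1 → S1 → S0 → S1 → S2 → S2  → end S2, accepted

3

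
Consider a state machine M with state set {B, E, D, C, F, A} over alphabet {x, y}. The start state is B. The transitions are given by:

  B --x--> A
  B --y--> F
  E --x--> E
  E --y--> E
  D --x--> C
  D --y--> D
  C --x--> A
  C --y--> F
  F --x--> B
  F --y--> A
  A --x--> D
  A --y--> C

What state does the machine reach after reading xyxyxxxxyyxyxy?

start at B
read 'x': B → A
read 'y': A → C
read 'x': C → A
read 'y': A → C
read 'x': C → A
read 'x': A → D
read 'x': D → C
read 'x': C → A
read 'y': A → C
read 'y': C → F
read 'x': F → B
read 'y': B → F
read 'x': F → B
read 'y': B → F

F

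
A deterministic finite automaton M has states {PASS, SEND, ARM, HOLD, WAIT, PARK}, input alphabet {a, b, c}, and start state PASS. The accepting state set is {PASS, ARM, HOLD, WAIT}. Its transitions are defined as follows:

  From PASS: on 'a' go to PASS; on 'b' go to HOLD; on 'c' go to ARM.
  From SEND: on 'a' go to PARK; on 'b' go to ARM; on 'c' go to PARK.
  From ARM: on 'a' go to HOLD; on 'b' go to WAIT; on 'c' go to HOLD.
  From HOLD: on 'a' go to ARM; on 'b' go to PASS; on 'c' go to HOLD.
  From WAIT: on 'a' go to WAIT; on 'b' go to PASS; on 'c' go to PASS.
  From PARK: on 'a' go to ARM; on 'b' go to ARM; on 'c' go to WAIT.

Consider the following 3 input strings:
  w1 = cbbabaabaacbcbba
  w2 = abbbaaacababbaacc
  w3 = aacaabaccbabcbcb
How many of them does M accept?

3

w1:
  start at PASS
  read 'c': PASS → ARM
  read 'b': ARM → WAIT
  read 'b': WAIT → PASS
  read 'a': PASS → PASS
  read 'b': PASS → HOLD
  read 'a': HOLD → ARM
  read 'a': ARM → HOLD
  read 'b': HOLD → PASS
  read 'a': PASS → PASS
  read 'a': PASS → PASS
  read 'c': PASS → ARM
  read 'b': ARM → WAIT
  read 'c': WAIT → PASS
  read 'b': PASS → HOLD
  read 'b': HOLD → PASS
  read 'a': PASS → PASS
  end PASS, accepted
w2:
  start at PASS
  read 'a': PASS → PASS
  read 'b': PASS → HOLD
  read 'b': HOLD → PASS
  read 'b': PASS → HOLD
  read 'a': HOLD → ARM
  read 'a': ARM → HOLD
  read 'a': HOLD → ARM
  read 'c': ARM → HOLD
  read 'a': HOLD → ARM
  read 'b': ARM → WAIT
  read 'a': WAIT → WAIT
  read 'b': WAIT → PASS
  read 'b': PASS → HOLD
  read 'a': HOLD → ARM
  read 'a': ARM → HOLD
  read 'c': HOLD → HOLD
  read 'c': HOLD → HOLD
  end HOLD, accepted
w3:
  start at PASS
  read 'a': PASS → PASS
  read 'a': PASS → PASS
  read 'c': PASS → ARM
  read 'a': ARM → HOLD
  read 'a': HOLD → ARM
  read 'b': ARM → WAIT
  read 'a': WAIT → WAIT
  read 'c': WAIT → PASS
  read 'c': PASS → ARM
  read 'b': ARM → WAIT
  read 'a': WAIT → WAIT
  read 'b': WAIT → PASS
  read 'c': PASS → ARM
  read 'b': ARM → WAIT
  read 'c': WAIT → PASS
  read 'b': PASS → HOLD
  end HOLD, accepted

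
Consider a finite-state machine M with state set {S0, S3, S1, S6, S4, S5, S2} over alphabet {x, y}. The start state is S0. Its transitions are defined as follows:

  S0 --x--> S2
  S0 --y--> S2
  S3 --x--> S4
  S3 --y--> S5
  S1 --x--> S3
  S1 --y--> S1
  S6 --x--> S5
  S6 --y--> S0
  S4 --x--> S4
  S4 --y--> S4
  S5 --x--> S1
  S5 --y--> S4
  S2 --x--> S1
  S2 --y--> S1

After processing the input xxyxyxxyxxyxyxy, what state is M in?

Trace: S0 -x-> S2 -x-> S1 -y-> S1 -x-> S3 -y-> S5 -x-> S1 -x-> S3 -y-> S5 -x-> S1 -x-> S3 -y-> S5 -x-> S1 -y-> S1 -x-> S3 -y-> S5

S5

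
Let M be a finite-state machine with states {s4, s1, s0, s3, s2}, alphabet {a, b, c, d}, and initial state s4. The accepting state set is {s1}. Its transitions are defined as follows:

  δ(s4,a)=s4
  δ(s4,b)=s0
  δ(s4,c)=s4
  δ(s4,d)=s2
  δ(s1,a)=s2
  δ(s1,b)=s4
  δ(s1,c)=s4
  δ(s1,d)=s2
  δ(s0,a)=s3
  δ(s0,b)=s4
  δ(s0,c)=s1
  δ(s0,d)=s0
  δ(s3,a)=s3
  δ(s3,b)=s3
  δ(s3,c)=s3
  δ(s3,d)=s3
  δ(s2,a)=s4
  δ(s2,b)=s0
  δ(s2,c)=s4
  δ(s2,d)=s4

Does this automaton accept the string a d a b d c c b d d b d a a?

No

Trace: s4 -a-> s4 -d-> s2 -a-> s4 -b-> s0 -d-> s0 -c-> s1 -c-> s4 -b-> s0 -d-> s0 -d-> s0 -b-> s4 -d-> s2 -a-> s4 -a-> s4
End state s4 is not accepting.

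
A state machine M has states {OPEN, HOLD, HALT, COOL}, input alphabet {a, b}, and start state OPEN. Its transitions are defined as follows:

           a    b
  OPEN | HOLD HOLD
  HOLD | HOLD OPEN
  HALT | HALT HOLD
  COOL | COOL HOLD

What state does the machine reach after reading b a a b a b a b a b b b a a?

OPEN → HOLD → HOLD → HOLD → OPEN → HOLD → OPEN → HOLD → OPEN → HOLD → OPEN → HOLD → OPEN → HOLD → HOLD

HOLD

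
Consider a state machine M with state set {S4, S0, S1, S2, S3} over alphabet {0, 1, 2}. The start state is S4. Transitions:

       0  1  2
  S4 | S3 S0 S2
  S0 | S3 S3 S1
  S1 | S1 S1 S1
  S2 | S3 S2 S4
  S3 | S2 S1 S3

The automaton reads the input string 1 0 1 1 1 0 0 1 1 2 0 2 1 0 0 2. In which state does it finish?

S4 → S0 → S3 → S1 → S1 → S1 → S1 → S1 → S1 → S1 → S1 → S1 → S1 → S1 → S1 → S1 → S1

S1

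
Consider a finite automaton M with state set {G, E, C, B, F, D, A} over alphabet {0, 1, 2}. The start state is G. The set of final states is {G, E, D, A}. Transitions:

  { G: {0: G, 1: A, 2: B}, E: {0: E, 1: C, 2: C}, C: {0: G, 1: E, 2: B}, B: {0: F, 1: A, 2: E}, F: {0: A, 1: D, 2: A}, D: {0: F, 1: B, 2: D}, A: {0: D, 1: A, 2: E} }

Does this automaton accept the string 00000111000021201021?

Yes

start at G
read '0': G → G
read '0': G → G
read '0': G → G
read '0': G → G
read '0': G → G
read '1': G → A
read '1': A → A
read '1': A → A
read '0': A → D
read '0': D → F
read '0': F → A
read '0': A → D
read '2': D → D
read '1': D → B
read '2': B → E
read '0': E → E
read '1': E → C
read '0': C → G
read '2': G → B
read '1': B → A
End state A is accepting.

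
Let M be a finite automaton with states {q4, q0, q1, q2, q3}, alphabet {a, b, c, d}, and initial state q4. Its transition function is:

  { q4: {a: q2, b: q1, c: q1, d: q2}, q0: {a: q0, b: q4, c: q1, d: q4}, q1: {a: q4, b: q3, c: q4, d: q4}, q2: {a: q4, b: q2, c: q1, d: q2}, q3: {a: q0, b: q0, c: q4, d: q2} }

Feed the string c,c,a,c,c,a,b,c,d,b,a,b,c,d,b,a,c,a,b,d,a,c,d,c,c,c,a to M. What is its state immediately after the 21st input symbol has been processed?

start at q4
read 'c': q4 → q1
read 'c': q1 → q4
read 'a': q4 → q2
read 'c': q2 → q1
read 'c': q1 → q4
read 'a': q4 → q2
read 'b': q2 → q2
read 'c': q2 → q1
read 'd': q1 → q4
read 'b': q4 → q1
read 'a': q1 → q4
read 'b': q4 → q1
read 'c': q1 → q4
read 'd': q4 → q2
read 'b': q2 → q2
read 'a': q2 → q4
read 'c': q4 → q1
read 'a': q1 → q4
read 'b': q4 → q1
read 'd': q1 → q4
read 'a': q4 → q2
After 21 symbols: q2.

q2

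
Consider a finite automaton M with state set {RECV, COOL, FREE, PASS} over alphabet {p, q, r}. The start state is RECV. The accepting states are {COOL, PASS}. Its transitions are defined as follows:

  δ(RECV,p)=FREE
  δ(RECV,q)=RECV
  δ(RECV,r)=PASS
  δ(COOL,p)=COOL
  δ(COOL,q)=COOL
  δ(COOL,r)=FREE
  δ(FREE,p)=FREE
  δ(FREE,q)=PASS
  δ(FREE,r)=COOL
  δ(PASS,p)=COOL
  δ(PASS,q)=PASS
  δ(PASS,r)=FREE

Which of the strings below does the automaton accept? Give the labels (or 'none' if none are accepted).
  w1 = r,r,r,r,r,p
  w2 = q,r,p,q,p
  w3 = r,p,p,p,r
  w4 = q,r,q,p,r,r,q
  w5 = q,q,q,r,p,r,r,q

w1: Trace: RECV -r-> PASS -r-> FREE -r-> COOL -r-> FREE -r-> COOL -p-> COOL  → end COOL, accepted
w2: Trace: RECV -q-> RECV -r-> PASS -p-> COOL -q-> COOL -p-> COOL  → end COOL, accepted
w3: Trace: RECV -r-> PASS -p-> COOL -p-> COOL -p-> COOL -r-> FREE  → end FREE, rejected
w4: Trace: RECV -q-> RECV -r-> PASS -q-> PASS -p-> COOL -r-> FREE -r-> COOL -q-> COOL  → end COOL, accepted
w5: Trace: RECV -q-> RECV -q-> RECV -q-> RECV -r-> PASS -p-> COOL -r-> FREE -r-> COOL -q-> COOL  → end COOL, accepted

w1, w2, w4, w5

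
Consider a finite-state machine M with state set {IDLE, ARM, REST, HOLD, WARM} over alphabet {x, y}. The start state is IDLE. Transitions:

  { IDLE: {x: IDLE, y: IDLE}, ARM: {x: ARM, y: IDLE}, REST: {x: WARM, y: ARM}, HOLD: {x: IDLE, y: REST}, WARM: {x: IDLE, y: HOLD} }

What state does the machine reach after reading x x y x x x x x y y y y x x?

IDLE

IDLE → IDLE → IDLE → IDLE → IDLE → IDLE → IDLE → IDLE → IDLE → IDLE → IDLE → IDLE → IDLE → IDLE → IDLE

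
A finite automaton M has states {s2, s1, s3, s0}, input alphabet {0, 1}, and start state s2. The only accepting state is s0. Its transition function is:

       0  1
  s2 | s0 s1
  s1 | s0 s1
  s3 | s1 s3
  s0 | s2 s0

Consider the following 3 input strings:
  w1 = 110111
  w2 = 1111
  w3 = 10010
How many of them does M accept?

2

w1: s2 → s1 → s1 → s0 → s0 → s0 → s0  → end s0, accepted
w2: s2 → s1 → s1 → s1 → s1  → end s1, rejected
w3: s2 → s1 → s0 → s2 → s1 → s0  → end s0, accepted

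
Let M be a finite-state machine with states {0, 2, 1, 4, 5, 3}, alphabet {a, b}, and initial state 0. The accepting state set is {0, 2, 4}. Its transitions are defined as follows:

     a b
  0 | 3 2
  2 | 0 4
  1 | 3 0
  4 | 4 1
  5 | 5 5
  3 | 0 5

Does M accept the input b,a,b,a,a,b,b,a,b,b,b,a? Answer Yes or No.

Trace: 0 -b-> 2 -a-> 0 -b-> 2 -a-> 0 -a-> 3 -b-> 5 -b-> 5 -a-> 5 -b-> 5 -b-> 5 -b-> 5 -a-> 5
End state 5 is not accepting.

No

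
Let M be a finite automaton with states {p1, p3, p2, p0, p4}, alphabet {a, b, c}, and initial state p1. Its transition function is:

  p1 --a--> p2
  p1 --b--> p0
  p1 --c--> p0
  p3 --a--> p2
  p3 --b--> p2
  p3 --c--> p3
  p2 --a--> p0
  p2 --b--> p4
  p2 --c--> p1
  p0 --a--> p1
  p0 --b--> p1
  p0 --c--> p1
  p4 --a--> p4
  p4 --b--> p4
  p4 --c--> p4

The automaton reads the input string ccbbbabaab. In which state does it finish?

Trace: p1 -c-> p0 -c-> p1 -b-> p0 -b-> p1 -b-> p0 -a-> p1 -b-> p0 -a-> p1 -a-> p2 -b-> p4

p4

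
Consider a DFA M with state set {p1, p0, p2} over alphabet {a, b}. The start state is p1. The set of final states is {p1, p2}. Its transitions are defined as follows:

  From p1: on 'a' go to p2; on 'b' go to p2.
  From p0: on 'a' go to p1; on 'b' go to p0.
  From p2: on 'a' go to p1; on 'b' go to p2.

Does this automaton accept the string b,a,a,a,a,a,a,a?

Yes

Trace: p1 -b-> p2 -a-> p1 -a-> p2 -a-> p1 -a-> p2 -a-> p1 -a-> p2 -a-> p1
End state p1 is accepting.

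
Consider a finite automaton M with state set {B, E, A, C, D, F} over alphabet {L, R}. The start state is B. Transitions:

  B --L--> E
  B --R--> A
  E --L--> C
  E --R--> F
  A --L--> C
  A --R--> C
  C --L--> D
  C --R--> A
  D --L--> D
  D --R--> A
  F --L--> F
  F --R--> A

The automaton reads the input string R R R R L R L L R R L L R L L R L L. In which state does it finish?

Trace: B -R-> A -R-> C -R-> A -R-> C -L-> D -R-> A -L-> C -L-> D -R-> A -R-> C -L-> D -L-> D -R-> A -L-> C -L-> D -R-> A -L-> C -L-> D

D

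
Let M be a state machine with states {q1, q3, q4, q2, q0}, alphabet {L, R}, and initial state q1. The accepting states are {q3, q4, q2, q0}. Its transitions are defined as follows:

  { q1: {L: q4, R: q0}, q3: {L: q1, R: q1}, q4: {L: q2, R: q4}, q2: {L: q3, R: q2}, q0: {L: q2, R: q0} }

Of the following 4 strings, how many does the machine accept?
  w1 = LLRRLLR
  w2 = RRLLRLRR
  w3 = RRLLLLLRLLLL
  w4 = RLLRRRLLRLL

w1:
  start at q1
  read 'L': q1 → q4
  read 'L': q4 → q2
  read 'R': q2 → q2
  read 'R': q2 → q2
  read 'L': q2 → q3
  read 'L': q3 → q1
  read 'R': q1 → q0
  end q0, accepted
w2:
  start at q1
  read 'R': q1 → q0
  read 'R': q0 → q0
  read 'L': q0 → q2
  read 'L': q2 → q3
  read 'R': q3 → q1
  read 'L': q1 → q4
  read 'R': q4 → q4
  read 'R': q4 → q4
  end q4, accepted
w3:
  start at q1
  read 'R': q1 → q0
  read 'R': q0 → q0
  read 'L': q0 → q2
  read 'L': q2 → q3
  read 'L': q3 → q1
  read 'L': q1 → q4
  read 'L': q4 → q2
  read 'R': q2 → q2
  read 'L': q2 → q3
  read 'L': q3 → q1
  read 'L': q1 → q4
  read 'L': q4 → q2
  end q2, accepted
w4:
  start at q1
  read 'R': q1 → q0
  read 'L': q0 → q2
  read 'L': q2 → q3
  read 'R': q3 → q1
  read 'R': q1 → q0
  read 'R': q0 → q0
  read 'L': q0 → q2
  read 'L': q2 → q3
  read 'R': q3 → q1
  read 'L': q1 → q4
  read 'L': q4 → q2
  end q2, accepted

4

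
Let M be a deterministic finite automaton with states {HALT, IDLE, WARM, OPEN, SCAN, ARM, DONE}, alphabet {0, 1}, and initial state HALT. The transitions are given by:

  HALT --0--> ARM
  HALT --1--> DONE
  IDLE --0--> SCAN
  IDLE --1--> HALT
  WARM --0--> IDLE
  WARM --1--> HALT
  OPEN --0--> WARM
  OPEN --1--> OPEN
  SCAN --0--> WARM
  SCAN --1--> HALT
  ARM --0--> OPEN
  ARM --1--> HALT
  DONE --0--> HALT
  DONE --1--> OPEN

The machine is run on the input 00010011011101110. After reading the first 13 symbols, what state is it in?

Trace: HALT -0-> ARM -0-> OPEN -0-> WARM -1-> HALT -0-> ARM -0-> OPEN -1-> OPEN -1-> OPEN -0-> WARM -1-> HALT -1-> DONE -1-> OPEN -0-> WARM
After 13 symbols: WARM.

WARM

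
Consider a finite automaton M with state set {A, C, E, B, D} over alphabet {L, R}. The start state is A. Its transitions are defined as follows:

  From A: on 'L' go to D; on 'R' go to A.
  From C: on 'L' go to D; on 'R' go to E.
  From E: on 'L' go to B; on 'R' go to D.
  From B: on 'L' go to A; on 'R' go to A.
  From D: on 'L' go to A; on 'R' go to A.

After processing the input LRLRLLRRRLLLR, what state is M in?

Trace: A -L-> D -R-> A -L-> D -R-> A -L-> D -L-> A -R-> A -R-> A -R-> A -L-> D -L-> A -L-> D -R-> A

A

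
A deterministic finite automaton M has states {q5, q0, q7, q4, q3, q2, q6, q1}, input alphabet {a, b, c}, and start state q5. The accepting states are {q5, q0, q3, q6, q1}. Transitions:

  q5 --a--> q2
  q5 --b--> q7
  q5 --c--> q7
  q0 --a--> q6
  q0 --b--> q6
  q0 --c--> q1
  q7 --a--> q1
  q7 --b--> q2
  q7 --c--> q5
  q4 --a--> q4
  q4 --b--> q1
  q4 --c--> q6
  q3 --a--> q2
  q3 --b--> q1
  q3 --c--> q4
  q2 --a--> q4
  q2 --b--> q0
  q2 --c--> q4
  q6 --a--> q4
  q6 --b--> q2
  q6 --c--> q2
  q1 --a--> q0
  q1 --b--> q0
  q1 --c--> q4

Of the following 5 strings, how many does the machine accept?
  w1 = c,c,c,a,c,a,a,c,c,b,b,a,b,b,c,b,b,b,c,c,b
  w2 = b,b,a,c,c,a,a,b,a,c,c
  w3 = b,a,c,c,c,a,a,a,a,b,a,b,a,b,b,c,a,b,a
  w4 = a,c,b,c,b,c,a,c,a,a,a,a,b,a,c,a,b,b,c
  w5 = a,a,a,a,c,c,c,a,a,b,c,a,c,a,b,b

w1:
  start at q5
  read 'c': q5 → q7
  read 'c': q7 → q5
  read 'c': q5 → q7
  read 'a': q7 → q1
  read 'c': q1 → q4
  read 'a': q4 → q4
  read 'a': q4 → q4
  read 'c': q4 → q6
  read 'c': q6 → q2
  read 'b': q2 → q0
  read 'b': q0 → q6
  read 'a': q6 → q4
  read 'b': q4 → q1
  read 'b': q1 → q0
  read 'c': q0 → q1
  read 'b': q1 → q0
  read 'b': q0 → q6
  read 'b': q6 → q2
  read 'c': q2 → q4
  read 'c': q4 → q6
  read 'b': q6 → q2
  end q2, rejected
w2:
  start at q5
  read 'b': q5 → q7
  read 'b': q7 → q2
  read 'a': q2 → q4
  read 'c': q4 → q6
  read 'c': q6 → q2
  read 'a': q2 → q4
  read 'a': q4 → q4
  read 'b': q4 → q1
  read 'a': q1 → q0
  read 'c': q0 → q1
  read 'c': q1 → q4
  end q4, rejected
w3:
  start at q5
  read 'b': q5 → q7
  read 'a': q7 → q1
  read 'c': q1 → q4
  read 'c': q4 → q6
  read 'c': q6 → q2
  read 'a': q2 → q4
  read 'a': q4 → q4
  read 'a': q4 → q4
  read 'a': q4 → q4
  read 'b': q4 → q1
  read 'a': q1 → q0
  read 'b': q0 → q6
  read 'a': q6 → q4
  read 'b': q4 → q1
  read 'b': q1 → q0
  read 'c': q0 → q1
  read 'a': q1 → q0
  read 'b': q0 → q6
  read 'a': q6 → q4
  end q4, rejected
w4:
  start at q5
  read 'a': q5 → q2
  read 'c': q2 → q4
  read 'b': q4 → q1
  read 'c': q1 → q4
  read 'b': q4 → q1
  read 'c': q1 → q4
  read 'a': q4 → q4
  read 'c': q4 → q6
  read 'a': q6 → q4
  read 'a': q4 → q4
  read 'a': q4 → q4
  read 'a': q4 → q4
  read 'b': q4 → q1
  read 'a': q1 → q0
  read 'c': q0 → q1
  read 'a': q1 → q0
  read 'b': q0 → q6
  read 'b': q6 → q2
  read 'c': q2 → q4
  end q4, rejected
w5:
  start at q5
  read 'a': q5 → q2
  read 'a': q2 → q4
  read 'a': q4 → q4
  read 'a': q4 → q4
  read 'c': q4 → q6
  read 'c': q6 → q2
  read 'c': q2 → q4
  read 'a': q4 → q4
  read 'a': q4 → q4
  read 'b': q4 → q1
  read 'c': q1 → q4
  read 'a': q4 → q4
  read 'c': q4 → q6
  read 'a': q6 → q4
  read 'b': q4 → q1
  read 'b': q1 → q0
  end q0, accepted

1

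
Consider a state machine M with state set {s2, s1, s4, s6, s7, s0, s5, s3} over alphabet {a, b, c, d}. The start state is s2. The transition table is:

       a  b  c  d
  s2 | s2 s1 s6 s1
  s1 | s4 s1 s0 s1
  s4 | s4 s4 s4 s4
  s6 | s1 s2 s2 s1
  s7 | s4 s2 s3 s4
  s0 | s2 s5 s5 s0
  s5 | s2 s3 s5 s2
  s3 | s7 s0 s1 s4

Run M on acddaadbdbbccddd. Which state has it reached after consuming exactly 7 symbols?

s4

Trace: s2 -a-> s2 -c-> s6 -d-> s1 -d-> s1 -a-> s4 -a-> s4 -d-> s4
After 7 symbols: s4.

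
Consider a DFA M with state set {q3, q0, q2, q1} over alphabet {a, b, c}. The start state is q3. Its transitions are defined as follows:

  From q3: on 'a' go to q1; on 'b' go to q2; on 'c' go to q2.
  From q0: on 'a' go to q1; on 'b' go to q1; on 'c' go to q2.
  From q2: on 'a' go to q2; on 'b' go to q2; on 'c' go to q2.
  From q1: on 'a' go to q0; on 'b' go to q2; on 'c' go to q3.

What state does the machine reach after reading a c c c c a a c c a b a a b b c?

q2

start at q3
read 'a': q3 → q1
read 'c': q1 → q3
read 'c': q3 → q2
read 'c': q2 → q2
read 'c': q2 → q2
read 'a': q2 → q2
read 'a': q2 → q2
read 'c': q2 → q2
read 'c': q2 → q2
read 'a': q2 → q2
read 'b': q2 → q2
read 'a': q2 → q2
read 'a': q2 → q2
read 'b': q2 → q2
read 'b': q2 → q2
read 'c': q2 → q2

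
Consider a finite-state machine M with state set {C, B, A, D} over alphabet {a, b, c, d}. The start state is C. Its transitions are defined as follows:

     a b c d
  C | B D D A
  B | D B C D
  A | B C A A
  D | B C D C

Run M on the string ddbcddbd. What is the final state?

start at C
read 'd': C → A
read 'd': A → A
read 'b': A → C
read 'c': C → D
read 'd': D → C
read 'd': C → A
read 'b': A → C
read 'd': C → A

A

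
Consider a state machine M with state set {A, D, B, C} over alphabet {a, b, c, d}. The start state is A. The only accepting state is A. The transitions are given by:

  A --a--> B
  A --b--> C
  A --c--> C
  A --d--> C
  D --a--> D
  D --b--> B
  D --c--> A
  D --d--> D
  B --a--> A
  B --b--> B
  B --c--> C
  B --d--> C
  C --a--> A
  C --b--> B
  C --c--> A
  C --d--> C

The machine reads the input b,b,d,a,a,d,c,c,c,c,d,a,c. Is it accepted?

Trace: A -b-> C -b-> B -d-> C -a-> A -a-> B -d-> C -c-> A -c-> C -c-> A -c-> C -d-> C -a-> A -c-> C
End state C is not accepting.

No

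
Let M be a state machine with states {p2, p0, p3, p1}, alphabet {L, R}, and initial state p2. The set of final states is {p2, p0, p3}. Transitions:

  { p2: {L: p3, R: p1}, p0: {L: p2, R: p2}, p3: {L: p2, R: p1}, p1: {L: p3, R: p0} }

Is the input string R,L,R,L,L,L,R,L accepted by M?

Trace: p2 -R-> p1 -L-> p3 -R-> p1 -L-> p3 -L-> p2 -L-> p3 -R-> p1 -L-> p3
End state p3 is accepting.

Yes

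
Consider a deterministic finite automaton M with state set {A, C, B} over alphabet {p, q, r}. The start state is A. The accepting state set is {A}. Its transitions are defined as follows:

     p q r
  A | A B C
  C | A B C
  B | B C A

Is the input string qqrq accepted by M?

start at A
read 'q': A → B
read 'q': B → C
read 'r': C → C
read 'q': C → B
End state B is not accepting.

No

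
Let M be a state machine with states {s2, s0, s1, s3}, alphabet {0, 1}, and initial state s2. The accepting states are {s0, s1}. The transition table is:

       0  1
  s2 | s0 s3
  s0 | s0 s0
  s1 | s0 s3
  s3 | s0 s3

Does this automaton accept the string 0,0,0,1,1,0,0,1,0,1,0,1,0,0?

Yes

Trace: s2 -0-> s0 -0-> s0 -0-> s0 -1-> s0 -1-> s0 -0-> s0 -0-> s0 -1-> s0 -0-> s0 -1-> s0 -0-> s0 -1-> s0 -0-> s0 -0-> s0
End state s0 is accepting.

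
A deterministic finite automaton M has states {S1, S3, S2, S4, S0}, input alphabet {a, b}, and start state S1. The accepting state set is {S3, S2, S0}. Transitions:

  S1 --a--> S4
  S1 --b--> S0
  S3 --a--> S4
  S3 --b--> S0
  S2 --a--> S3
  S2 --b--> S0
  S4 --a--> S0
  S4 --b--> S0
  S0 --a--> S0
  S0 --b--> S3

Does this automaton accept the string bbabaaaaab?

start at S1
read 'b': S1 → S0
read 'b': S0 → S3
read 'a': S3 → S4
read 'b': S4 → S0
read 'a': S0 → S0
read 'a': S0 → S0
read 'a': S0 → S0
read 'a': S0 → S0
read 'a': S0 → S0
read 'b': S0 → S3
End state S3 is accepting.

Yes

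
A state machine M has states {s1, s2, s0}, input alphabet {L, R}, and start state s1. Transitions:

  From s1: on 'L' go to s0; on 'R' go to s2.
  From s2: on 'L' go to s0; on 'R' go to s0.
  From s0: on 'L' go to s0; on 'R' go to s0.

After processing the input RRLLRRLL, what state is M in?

s1 → s2 → s0 → s0 → s0 → s0 → s0 → s0 → s0

s0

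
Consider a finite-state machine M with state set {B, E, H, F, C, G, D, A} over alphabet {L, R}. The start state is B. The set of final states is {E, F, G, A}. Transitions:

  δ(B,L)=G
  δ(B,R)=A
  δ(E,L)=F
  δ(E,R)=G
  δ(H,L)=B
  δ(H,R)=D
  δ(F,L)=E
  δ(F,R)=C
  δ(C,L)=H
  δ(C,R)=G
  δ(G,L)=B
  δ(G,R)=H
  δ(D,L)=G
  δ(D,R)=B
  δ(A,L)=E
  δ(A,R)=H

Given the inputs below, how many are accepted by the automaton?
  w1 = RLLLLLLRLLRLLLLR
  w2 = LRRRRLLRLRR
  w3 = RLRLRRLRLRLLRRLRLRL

w1:
  start at B
  read 'R': B → A
  read 'L': A → E
  read 'L': E → F
  read 'L': F → E
  read 'L': E → F
  read 'L': F → E
  read 'L': E → F
  read 'R': F → C
  read 'L': C → H
  read 'L': H → B
  read 'R': B → A
  read 'L': A → E
  read 'L': E → F
  read 'L': F → E
  read 'L': E → F
  read 'R': F → C
  end C, rejected
w2:
  start at B
  read 'L': B → G
  read 'R': G → H
  read 'R': H → D
  read 'R': D → B
  read 'R': B → A
  read 'L': A → E
  read 'L': E → F
  read 'R': F → C
  read 'L': C → H
  read 'R': H → D
  read 'R': D → B
  end B, rejected
w3:
  start at B
  read 'R': B → A
  read 'L': A → E
  read 'R': E → G
  read 'L': G → B
  read 'R': B → A
  read 'R': A → H
  read 'L': H → B
  read 'R': B → A
  read 'L': A → E
  read 'R': E → G
  read 'L': G → B
  read 'L': B → G
  read 'R': G → H
  read 'R': H → D
  read 'L': D → G
  read 'R': G → H
  read 'L': H → B
  read 'R': B → A
  read 'L': A → E
  end E, accepted

1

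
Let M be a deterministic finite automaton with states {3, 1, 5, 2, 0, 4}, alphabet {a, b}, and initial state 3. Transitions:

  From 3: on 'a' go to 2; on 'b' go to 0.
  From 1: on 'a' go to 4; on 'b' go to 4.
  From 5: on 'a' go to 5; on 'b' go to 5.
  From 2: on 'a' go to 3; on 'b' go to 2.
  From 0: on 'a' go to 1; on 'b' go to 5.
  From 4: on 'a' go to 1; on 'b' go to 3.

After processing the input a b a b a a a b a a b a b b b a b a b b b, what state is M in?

0

start at 3
read 'a': 3 → 2
read 'b': 2 → 2
read 'a': 2 → 3
read 'b': 3 → 0
read 'a': 0 → 1
read 'a': 1 → 4
read 'a': 4 → 1
read 'b': 1 → 4
read 'a': 4 → 1
read 'a': 1 → 4
read 'b': 4 → 3
read 'a': 3 → 2
read 'b': 2 → 2
read 'b': 2 → 2
read 'b': 2 → 2
read 'a': 2 → 3
read 'b': 3 → 0
read 'a': 0 → 1
read 'b': 1 → 4
read 'b': 4 → 3
read 'b': 3 → 0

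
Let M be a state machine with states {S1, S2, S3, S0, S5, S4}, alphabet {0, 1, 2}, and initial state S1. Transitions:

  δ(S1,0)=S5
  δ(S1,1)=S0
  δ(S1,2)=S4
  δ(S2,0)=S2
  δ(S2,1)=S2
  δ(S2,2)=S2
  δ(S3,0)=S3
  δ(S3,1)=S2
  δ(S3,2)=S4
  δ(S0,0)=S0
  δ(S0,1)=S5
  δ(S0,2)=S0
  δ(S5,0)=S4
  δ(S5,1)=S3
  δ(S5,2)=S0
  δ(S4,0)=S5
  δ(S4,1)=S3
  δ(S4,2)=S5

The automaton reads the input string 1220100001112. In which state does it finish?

start at S1
read '1': S1 → S0
read '2': S0 → S0
read '2': S0 → S0
read '0': S0 → S0
read '1': S0 → S5
read '0': S5 → S4
read '0': S4 → S5
read '0': S5 → S4
read '0': S4 → S5
read '1': S5 → S3
read '1': S3 → S2
read '1': S2 → S2
read '2': S2 → S2

S2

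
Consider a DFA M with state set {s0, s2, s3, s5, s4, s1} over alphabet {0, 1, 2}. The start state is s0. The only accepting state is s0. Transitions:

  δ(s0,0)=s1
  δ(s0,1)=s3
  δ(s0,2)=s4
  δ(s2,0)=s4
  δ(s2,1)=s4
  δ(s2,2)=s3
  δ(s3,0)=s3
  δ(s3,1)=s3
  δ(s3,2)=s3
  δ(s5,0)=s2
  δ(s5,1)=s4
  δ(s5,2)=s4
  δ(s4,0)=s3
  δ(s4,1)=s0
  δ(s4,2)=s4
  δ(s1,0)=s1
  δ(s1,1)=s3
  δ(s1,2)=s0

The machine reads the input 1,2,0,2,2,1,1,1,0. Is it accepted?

No

Trace: s0 -1-> s3 -2-> s3 -0-> s3 -2-> s3 -2-> s3 -1-> s3 -1-> s3 -1-> s3 -0-> s3
End state s3 is not accepting.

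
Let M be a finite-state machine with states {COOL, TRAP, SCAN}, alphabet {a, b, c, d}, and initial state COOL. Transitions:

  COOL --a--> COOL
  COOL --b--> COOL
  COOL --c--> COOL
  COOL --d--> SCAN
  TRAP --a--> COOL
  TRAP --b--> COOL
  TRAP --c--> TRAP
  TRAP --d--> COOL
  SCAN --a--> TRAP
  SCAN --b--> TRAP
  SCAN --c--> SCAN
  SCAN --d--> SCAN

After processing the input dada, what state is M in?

COOL

start at COOL
read 'd': COOL → SCAN
read 'a': SCAN → TRAP
read 'd': TRAP → COOL
read 'a': COOL → COOL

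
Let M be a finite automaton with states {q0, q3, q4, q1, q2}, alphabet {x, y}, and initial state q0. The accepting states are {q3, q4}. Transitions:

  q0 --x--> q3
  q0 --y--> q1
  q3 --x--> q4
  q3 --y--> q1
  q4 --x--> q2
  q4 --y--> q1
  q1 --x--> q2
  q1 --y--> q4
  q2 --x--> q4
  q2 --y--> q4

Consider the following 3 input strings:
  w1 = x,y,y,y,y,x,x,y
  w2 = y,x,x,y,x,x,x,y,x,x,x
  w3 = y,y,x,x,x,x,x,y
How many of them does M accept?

w1: q0 → q3 → q1 → q4 → q1 → q4 → q2 → q4 → q1  → end q1, rejected
w2: q0 → q1 → q2 → q4 → q1 → q2 → q4 → q2 → q4 → q2 → q4 → q2  → end q2, rejected
w3: q0 → q1 → q4 → q2 → q4 → q2 → q4 → q2 → q4  → end q4, accepted

1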